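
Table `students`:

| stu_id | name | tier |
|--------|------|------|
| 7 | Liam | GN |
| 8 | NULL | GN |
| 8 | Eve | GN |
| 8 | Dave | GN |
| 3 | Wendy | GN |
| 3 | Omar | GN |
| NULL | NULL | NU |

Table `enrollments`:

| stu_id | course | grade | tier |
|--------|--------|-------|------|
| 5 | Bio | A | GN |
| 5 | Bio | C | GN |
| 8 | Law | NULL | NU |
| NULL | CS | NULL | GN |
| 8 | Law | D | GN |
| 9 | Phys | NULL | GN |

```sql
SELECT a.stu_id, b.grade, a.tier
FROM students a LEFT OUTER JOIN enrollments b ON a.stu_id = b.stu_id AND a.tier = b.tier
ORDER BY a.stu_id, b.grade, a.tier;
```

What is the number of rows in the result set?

LEFT JOIN keeps every row from `students`; unmatched rows get NULL for `enrollments`'s columns.
Matching on a.stu_id = b.stu_id AND a.tier = b.tier. A NULL in a compared column never satisfies the condition.
- stu_id=7, tier=GN: no b row matches, row kept with b columns NULL.
- stu_id=8, tier=GN: 1 matching b row(s), so 1 row(s) emitted.
- stu_id=8, tier=GN: 1 matching b row(s), so 1 row(s) emitted.
- stu_id=8, tier=GN: 1 matching b row(s), so 1 row(s) emitted.
- stu_id=3, tier=GN: no b row matches, row kept with b columns NULL.
- stu_id=3, tier=GN: no b row matches, row kept with b columns NULL.
- stu_id=NULL, tier=NU: no b row matches, row kept with b columns NULL.
Total: 3 matched + 4 padded = 7 rows.

7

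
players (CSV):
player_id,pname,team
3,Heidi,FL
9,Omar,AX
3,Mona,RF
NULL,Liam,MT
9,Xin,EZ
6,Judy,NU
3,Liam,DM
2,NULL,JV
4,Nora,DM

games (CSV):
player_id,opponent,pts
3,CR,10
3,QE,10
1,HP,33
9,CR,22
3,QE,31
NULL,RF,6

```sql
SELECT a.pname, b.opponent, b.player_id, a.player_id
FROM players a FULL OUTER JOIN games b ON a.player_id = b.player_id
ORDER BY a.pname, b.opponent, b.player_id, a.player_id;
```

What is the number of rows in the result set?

17

FULL OUTER JOIN keeps every row from both sides; unmatched rows get NULL for the other side's columns.
Matching on a.player_id = b.player_id. A NULL in a compared column never satisfies the condition.
- a[0] player_id=3 → 3 match(es) in b → 3 row(s).
- a[1] player_id=9 → 1 match(es) in b → 1 row(s).
- a[2] player_id=3 → 3 match(es) in b → 3 row(s).
- a[3] player_id=NULL → no match; kept with NULLs on the b side.
- a[4] player_id=9 → 1 match(es) in b → 1 row(s).
- a[5] player_id=6 → no match; kept with NULLs on the b side.
- a[6] player_id=3 → 3 match(es) in b → 3 row(s).
- a[7] player_id=2 → no match; kept with NULLs on the b side.
- a[8] player_id=4 → no match; kept with NULLs on the b side.
- 2 row(s) from b found no a partner → padded with NULL.
Total: 11 matched + 6 padded = 17 rows.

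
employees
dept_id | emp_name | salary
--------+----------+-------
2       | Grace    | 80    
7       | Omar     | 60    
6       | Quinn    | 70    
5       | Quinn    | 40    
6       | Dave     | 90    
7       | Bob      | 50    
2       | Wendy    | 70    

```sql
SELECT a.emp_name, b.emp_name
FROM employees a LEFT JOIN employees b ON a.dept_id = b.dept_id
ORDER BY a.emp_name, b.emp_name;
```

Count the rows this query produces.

13

LEFT JOIN keeps every row from `employees a`; unmatched rows get NULL for `employees b`'s columns.
Matching on a.dept_id = b.dept_id.
Matched pairs: 13; unmatched a rows kept: 0.
Total: 13 rows.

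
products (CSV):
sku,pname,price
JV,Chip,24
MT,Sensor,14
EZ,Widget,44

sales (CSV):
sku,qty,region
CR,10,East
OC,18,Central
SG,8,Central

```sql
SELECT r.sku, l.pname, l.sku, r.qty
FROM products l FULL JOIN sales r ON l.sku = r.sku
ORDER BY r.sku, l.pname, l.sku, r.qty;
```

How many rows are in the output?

FULL OUTER JOIN keeps every row from both sides; unmatched rows get NULL for the other side's columns.
Matching on l.sku = r.sku.
- sku=JV: no r row matches, row kept with r columns NULL.
- sku=MT: no r row matches, row kept with r columns NULL.
- sku=EZ: no r row matches, row kept with r columns NULL.
- 3 row(s) from r found no l partner → padded with NULL.
Total: 0 matched + 6 padded = 6 rows.

6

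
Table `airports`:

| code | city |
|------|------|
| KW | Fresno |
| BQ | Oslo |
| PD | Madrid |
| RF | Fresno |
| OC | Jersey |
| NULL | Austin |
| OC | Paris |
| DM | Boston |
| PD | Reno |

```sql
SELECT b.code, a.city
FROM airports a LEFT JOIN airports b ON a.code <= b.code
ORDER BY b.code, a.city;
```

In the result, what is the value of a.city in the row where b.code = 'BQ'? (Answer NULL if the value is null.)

Oslo

LEFT JOIN keeps every row from `airports a`; unmatched rows get NULL for `airports b`'s columns.
Matching on a.code <= b.code. A NULL in a compared column never satisfies the condition.
- a row (code=KW): matches 6 b row(s) → 6 output row(s).
- a row (code=BQ): matches 8 b row(s) → 8 output row(s).
- a row (code=PD): matches 3 b row(s) → 3 output row(s).
- a row (code=RF): matches 1 b row(s) → 1 output row(s).
- a row (code=OC): matches 5 b row(s) → 5 output row(s).
- a row (code=NULL): no match → kept, b columns NULL.
- a row (code=OC): matches 5 b row(s) → 5 output row(s).
- a row (code=DM): matches 7 b row(s) → 7 output row(s).
- a row (code=PD): matches 3 b row(s) → 3 output row(s).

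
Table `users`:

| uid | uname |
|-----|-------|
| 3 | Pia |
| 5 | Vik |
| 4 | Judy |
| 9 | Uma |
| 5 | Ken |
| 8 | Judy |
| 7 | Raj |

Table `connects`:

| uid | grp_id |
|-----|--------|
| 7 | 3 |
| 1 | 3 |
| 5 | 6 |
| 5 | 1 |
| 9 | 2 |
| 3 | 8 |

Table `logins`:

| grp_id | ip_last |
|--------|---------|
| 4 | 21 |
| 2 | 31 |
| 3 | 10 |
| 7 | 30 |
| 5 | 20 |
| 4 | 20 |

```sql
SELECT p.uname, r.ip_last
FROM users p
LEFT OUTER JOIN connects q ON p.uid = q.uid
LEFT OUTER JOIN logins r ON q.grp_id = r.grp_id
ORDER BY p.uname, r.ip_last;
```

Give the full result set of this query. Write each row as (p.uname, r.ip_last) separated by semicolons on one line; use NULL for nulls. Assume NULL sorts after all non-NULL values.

(Judy, NULL); (Judy, NULL); (Ken, NULL); (Ken, NULL); (Pia, NULL); (Raj, 10); (Uma, 31); (Vik, NULL); (Vik, NULL)

Step 1 — p LEFT JOIN q on uid → 9 row(s).
Then LEFT JOIN `logins r` on grp_id: each of those 9 rows is kept; rows whose q.grp_id has no match in r get NULL for r's columns.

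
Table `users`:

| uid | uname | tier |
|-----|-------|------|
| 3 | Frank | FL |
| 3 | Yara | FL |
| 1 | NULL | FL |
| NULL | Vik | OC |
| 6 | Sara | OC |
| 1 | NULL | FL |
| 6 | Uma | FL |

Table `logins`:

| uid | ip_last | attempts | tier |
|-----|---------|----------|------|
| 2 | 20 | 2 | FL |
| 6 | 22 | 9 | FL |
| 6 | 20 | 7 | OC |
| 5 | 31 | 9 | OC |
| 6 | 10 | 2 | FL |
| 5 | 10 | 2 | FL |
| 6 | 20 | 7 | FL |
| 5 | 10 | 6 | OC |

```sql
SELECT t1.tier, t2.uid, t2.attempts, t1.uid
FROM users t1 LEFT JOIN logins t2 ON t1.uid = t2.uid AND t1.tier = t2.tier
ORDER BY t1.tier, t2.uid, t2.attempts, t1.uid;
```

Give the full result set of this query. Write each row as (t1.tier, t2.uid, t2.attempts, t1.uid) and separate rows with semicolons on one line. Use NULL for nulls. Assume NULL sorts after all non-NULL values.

(FL, 6, 2, 6); (FL, 6, 7, 6); (FL, 6, 9, 6); (FL, NULL, NULL, 1); (FL, NULL, NULL, 1); (FL, NULL, NULL, 3); (FL, NULL, NULL, 3); (OC, 6, 7, 6); (OC, NULL, NULL, NULL)

LEFT JOIN keeps every row from `users`; unmatched rows get NULL for `logins`'s columns.
Matching on t1.uid = t2.uid AND t1.tier = t2.tier. A NULL in a compared column never satisfies the condition.
Matched pairs: 4; unmatched t1 rows kept: 5.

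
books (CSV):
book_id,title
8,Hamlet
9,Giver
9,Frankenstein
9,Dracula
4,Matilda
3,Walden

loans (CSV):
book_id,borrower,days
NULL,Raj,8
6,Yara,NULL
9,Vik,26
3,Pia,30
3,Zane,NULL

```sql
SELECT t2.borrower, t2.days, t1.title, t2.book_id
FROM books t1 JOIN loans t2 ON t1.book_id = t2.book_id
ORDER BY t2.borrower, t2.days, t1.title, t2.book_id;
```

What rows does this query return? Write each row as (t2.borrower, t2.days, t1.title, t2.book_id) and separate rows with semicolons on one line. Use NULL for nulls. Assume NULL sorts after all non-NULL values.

INNER JOIN keeps only pairs where the ON condition holds.
Matching on t1.book_id = t2.book_id. A NULL in a compared column never satisfies the condition.
Matched pairs: 5.

(Pia, 30, Walden, 3); (Vik, 26, Dracula, 9); (Vik, 26, Frankenstein, 9); (Vik, 26, Giver, 9); (Zane, NULL, Walden, 3)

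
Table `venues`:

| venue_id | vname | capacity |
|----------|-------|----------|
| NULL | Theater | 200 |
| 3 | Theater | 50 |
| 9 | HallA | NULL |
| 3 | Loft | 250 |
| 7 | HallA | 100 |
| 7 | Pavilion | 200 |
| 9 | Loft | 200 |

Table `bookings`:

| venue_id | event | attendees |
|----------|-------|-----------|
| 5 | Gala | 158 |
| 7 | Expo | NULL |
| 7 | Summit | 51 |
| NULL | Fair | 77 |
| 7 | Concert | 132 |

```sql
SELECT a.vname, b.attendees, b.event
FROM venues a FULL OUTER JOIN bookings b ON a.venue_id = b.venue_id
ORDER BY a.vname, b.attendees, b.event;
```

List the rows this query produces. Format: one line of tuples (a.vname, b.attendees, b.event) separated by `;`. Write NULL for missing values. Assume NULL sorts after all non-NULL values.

FULL OUTER JOIN keeps every row from both sides; unmatched rows get NULL for the other side's columns.
Matching on a.venue_id = b.venue_id. A NULL in a compared column never satisfies the condition.
- venue_id=NULL: no b row matches, row kept with b columns NULL.
- venue_id=3: no b row matches, row kept with b columns NULL.
- venue_id=9: no b row matches, row kept with b columns NULL.
- venue_id=3: no b row matches, row kept with b columns NULL.
- venue_id=7: 3 matching b row(s), so 3 row(s) emitted.
- venue_id=7: 3 matching b row(s), so 3 row(s) emitted.
- venue_id=9: no b row matches, row kept with b columns NULL.
- 2 row(s) from b found no a partner → padded with NULL.

(HallA, 51, Summit); (HallA, 132, Concert); (HallA, NULL, Expo); (HallA, NULL, NULL); (Loft, NULL, NULL); (Loft, NULL, NULL); (Pavilion, 51, Summit); (Pavilion, 132, Concert); (Pavilion, NULL, Expo); (Theater, NULL, NULL); (Theater, NULL, NULL); (NULL, 77, Fair); (NULL, 158, Gala)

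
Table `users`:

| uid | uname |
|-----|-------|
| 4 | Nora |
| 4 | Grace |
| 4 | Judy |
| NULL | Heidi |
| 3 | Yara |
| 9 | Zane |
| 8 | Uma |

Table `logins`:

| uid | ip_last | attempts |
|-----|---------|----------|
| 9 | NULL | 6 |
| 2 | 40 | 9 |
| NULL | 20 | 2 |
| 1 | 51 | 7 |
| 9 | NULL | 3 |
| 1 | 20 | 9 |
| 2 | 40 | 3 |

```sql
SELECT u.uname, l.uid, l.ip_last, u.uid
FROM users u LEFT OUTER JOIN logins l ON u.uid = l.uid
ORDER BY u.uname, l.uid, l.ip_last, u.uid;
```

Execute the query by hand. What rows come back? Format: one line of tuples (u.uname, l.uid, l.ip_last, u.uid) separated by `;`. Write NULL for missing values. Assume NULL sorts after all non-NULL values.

LEFT JOIN keeps every row from `users`; unmatched rows get NULL for `logins`'s columns.
Matching on u.uid = l.uid. A NULL in a compared column never satisfies the condition.
Matched pairs: 2; unmatched u rows kept: 6.

(Grace, NULL, NULL, 4); (Heidi, NULL, NULL, NULL); (Judy, NULL, NULL, 4); (Nora, NULL, NULL, 4); (Uma, NULL, NULL, 8); (Yara, NULL, NULL, 3); (Zane, 9, NULL, 9); (Zane, 9, NULL, 9)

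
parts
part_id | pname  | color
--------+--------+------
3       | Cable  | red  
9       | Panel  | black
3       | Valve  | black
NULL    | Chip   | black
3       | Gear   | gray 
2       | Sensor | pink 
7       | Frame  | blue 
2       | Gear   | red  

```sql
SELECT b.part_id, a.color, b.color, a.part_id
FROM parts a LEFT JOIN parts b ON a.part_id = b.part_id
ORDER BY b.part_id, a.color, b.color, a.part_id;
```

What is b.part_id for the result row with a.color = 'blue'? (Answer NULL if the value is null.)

7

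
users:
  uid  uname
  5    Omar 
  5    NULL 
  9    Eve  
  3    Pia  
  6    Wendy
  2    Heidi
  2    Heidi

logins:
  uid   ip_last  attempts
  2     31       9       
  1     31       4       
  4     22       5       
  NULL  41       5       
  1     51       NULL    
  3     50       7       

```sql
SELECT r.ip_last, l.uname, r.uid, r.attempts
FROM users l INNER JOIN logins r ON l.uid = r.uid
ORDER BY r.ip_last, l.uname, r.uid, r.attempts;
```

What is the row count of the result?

INNER JOIN keeps only pairs where the ON condition holds.
Matching on l.uid = r.uid. A NULL in a compared column never satisfies the condition.
Matched pairs: 3.
Total: 3 rows.

3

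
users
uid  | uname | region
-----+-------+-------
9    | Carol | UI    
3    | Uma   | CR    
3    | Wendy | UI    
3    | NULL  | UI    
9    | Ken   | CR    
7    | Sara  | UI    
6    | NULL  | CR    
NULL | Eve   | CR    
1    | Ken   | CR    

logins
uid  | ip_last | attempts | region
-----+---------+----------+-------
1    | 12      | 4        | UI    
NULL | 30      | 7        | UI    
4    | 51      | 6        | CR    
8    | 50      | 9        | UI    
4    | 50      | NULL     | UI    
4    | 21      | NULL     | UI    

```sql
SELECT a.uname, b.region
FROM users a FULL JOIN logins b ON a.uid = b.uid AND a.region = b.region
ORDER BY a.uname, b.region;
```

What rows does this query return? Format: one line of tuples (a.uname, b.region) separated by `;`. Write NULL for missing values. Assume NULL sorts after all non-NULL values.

FULL OUTER JOIN keeps every row from both sides; unmatched rows get NULL for the other side's columns.
Matching on a.uid = b.uid AND a.region = b.region. A NULL in a compared column never satisfies the condition.
Matched pairs: 0; unmatched a rows kept: 9; unmatched b rows kept: 6.

(Carol, NULL); (Eve, NULL); (Ken, NULL); (Ken, NULL); (Sara, NULL); (Uma, NULL); (Wendy, NULL); (NULL, CR); (NULL, UI); (NULL, UI); (NULL, UI); (NULL, UI); (NULL, UI); (NULL, NULL); (NULL, NULL)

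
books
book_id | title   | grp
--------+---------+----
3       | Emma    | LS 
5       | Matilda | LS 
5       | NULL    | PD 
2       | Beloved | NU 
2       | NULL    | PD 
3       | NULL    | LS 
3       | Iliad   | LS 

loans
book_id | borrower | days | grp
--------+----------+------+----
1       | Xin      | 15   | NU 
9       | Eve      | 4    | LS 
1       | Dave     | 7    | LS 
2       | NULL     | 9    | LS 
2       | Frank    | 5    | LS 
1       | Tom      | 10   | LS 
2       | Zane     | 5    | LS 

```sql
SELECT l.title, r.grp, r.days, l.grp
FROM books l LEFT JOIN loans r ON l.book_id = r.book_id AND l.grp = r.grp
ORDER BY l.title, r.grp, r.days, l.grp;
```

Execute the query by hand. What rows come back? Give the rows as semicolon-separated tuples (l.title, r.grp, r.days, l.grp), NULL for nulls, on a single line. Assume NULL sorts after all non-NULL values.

LEFT JOIN keeps every row from `books`; unmatched rows get NULL for `loans`'s columns.
Matching on l.book_id = r.book_id AND l.grp = r.grp.
Matched pairs: 0; unmatched l rows kept: 7.

(Beloved, NULL, NULL, NU); (Emma, NULL, NULL, LS); (Iliad, NULL, NULL, LS); (Matilda, NULL, NULL, LS); (NULL, NULL, NULL, LS); (NULL, NULL, NULL, PD); (NULL, NULL, NULL, PD)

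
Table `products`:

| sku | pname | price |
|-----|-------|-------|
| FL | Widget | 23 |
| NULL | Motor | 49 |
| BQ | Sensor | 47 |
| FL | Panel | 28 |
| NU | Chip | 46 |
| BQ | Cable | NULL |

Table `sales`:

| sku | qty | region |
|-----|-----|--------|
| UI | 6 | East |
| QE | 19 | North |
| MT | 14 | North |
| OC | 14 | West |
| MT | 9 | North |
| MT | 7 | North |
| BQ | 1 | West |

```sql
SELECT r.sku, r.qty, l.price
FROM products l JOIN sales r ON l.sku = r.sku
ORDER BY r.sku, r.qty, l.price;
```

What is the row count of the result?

2

INNER JOIN keeps only pairs where the ON condition holds.
Matching on l.sku = r.sku. A NULL in a compared column never satisfies the condition.
- l (sku=FL) has no partner → excluded.
- l (sku=NULL) has no partner → excluded.
- l (sku=BQ) pairs with 1 row(s) of r.
- l (sku=FL) has no partner → excluded.
- l (sku=NU) has no partner → excluded.
- l (sku=BQ) pairs with 1 row(s) of r.
Total: 2 rows.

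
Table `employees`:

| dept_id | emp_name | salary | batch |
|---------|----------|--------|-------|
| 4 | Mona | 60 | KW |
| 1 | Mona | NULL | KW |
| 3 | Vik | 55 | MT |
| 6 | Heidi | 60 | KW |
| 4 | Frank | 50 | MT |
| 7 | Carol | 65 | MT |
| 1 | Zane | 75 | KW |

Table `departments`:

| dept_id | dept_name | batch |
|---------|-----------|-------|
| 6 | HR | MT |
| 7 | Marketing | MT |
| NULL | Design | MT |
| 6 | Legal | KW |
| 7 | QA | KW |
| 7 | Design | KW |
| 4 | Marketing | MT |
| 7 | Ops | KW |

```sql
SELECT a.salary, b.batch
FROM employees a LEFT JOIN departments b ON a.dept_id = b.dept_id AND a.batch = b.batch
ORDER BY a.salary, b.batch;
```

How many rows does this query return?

7

LEFT JOIN keeps every row from `employees`; unmatched rows get NULL for `departments`'s columns.
Matching on a.dept_id = b.dept_id AND a.batch = b.batch. A NULL in a compared column never satisfies the condition.
- dept_id=4, batch=KW: no b row matches, row kept with b columns NULL.
- dept_id=1, batch=KW: no b row matches, row kept with b columns NULL.
- dept_id=3, batch=MT: no b row matches, row kept with b columns NULL.
- dept_id=6, batch=KW: 1 matching b row(s), so 1 row(s) emitted.
- dept_id=4, batch=MT: 1 matching b row(s), so 1 row(s) emitted.
- dept_id=7, batch=MT: 1 matching b row(s), so 1 row(s) emitted.
- dept_id=1, batch=KW: no b row matches, row kept with b columns NULL.
Total: 3 matched + 4 padded = 7 rows.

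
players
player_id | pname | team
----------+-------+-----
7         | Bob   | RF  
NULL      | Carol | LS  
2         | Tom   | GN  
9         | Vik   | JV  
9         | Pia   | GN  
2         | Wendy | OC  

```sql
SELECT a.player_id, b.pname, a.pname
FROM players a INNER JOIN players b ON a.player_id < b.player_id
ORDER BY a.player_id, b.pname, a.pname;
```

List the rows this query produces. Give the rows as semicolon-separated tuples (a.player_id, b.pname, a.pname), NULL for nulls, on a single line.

(2, Bob, Tom); (2, Bob, Wendy); (2, Pia, Tom); (2, Pia, Wendy); (2, Vik, Tom); (2, Vik, Wendy); (7, Pia, Bob); (7, Vik, Bob)

INNER JOIN keeps only pairs where the ON condition holds.
Matching on a.player_id < b.player_id. A NULL in a compared column never satisfies the condition.
- a row (player_id=7): matches 2 b row(s) → 2 output row(s).
- a row (player_id=NULL): no match → dropped.
- a row (player_id=2): matches 3 b row(s) → 3 output row(s).
- a row (player_id=9): no match → dropped.
- a row (player_id=9): no match → dropped.
- a row (player_id=2): matches 3 b row(s) → 3 output row(s).
After projecting and ordering:
a.player_id | b.pname | a.pname
2 | Bob | Tom
2 | Bob | Wendy
2 | Pia | Tom
2 | Pia | Wendy
2 | Vik | Tom
2 | Vik | Wendy
7 | Pia | Bob
7 | Vik | Bob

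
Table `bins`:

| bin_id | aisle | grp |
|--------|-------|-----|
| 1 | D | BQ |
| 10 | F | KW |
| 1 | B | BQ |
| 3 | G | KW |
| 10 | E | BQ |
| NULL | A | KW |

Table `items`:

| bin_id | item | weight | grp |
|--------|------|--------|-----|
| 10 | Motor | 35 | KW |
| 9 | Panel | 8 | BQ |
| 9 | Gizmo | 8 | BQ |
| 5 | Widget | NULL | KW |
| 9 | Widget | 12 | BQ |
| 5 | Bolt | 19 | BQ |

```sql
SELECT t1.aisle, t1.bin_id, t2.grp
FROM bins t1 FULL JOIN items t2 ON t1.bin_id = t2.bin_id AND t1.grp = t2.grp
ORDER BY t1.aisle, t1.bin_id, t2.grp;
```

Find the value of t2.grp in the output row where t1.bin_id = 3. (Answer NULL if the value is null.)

NULL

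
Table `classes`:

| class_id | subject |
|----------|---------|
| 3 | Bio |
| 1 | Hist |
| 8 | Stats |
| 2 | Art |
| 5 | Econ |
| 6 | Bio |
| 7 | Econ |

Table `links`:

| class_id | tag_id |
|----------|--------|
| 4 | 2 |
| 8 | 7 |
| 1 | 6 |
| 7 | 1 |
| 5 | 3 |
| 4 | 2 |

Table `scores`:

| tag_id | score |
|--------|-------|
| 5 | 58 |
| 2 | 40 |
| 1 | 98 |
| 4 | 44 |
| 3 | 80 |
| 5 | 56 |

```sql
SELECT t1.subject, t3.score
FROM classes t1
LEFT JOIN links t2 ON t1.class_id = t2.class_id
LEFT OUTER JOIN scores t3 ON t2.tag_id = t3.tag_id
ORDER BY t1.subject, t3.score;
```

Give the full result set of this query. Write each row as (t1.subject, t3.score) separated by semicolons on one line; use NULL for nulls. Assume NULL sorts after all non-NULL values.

Evaluate left to right. First `classes t1 LEFT JOIN links t2` on class_id: 7 row(s).
Then LEFT JOIN `scores t3` on tag_id: each of those 7 rows is kept; rows whose t2.tag_id has no match in t3 get NULL for t3's columns.

(Art, NULL); (Bio, NULL); (Bio, NULL); (Econ, 80); (Econ, 98); (Hist, NULL); (Stats, NULL)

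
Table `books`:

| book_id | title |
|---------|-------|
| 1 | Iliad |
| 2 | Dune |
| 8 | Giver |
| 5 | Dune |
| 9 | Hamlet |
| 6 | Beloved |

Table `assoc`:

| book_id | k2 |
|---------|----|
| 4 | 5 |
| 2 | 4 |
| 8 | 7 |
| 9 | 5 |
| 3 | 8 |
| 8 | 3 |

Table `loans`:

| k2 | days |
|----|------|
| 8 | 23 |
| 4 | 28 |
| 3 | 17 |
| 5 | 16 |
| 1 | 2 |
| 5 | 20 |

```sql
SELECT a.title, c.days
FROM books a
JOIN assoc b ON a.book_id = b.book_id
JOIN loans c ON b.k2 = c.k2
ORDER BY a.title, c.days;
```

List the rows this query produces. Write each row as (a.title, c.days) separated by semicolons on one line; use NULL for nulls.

(Dune, 28); (Giver, 17); (Hamlet, 16); (Hamlet, 20)

Joins associate left-to-right: books INNER JOIN assoc on book_id gives 4 intermediate row(s).
Then INNER JOIN `loans c` on k2: keep only rows whose b.k2 appears in c.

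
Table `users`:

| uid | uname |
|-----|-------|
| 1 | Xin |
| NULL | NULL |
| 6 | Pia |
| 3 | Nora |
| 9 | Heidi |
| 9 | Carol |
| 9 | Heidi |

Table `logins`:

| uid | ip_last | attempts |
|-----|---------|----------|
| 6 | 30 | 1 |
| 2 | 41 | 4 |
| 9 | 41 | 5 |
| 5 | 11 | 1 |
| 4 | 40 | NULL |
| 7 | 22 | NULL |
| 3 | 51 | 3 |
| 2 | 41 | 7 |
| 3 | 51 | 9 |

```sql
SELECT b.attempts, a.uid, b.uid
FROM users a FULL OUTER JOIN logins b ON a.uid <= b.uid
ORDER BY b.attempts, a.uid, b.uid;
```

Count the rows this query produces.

FULL OUTER JOIN keeps every row from both sides; unmatched rows get NULL for the other side's columns.
Matching on a.uid <= b.uid. A NULL in a compared column never satisfies the condition.
- uid=1: 9 matching b row(s), so 9 row(s) emitted.
- uid=NULL: no b row matches, row kept with b columns NULL.
- uid=6: 3 matching b row(s), so 3 row(s) emitted.
- uid=3: 7 matching b row(s), so 7 row(s) emitted.
- uid=9: 1 matching b row(s), so 1 row(s) emitted.
- uid=9: 1 matching b row(s), so 1 row(s) emitted.
- uid=9: 1 matching b row(s), so 1 row(s) emitted.
Total: 22 matched + 1 padded = 23 rows.

23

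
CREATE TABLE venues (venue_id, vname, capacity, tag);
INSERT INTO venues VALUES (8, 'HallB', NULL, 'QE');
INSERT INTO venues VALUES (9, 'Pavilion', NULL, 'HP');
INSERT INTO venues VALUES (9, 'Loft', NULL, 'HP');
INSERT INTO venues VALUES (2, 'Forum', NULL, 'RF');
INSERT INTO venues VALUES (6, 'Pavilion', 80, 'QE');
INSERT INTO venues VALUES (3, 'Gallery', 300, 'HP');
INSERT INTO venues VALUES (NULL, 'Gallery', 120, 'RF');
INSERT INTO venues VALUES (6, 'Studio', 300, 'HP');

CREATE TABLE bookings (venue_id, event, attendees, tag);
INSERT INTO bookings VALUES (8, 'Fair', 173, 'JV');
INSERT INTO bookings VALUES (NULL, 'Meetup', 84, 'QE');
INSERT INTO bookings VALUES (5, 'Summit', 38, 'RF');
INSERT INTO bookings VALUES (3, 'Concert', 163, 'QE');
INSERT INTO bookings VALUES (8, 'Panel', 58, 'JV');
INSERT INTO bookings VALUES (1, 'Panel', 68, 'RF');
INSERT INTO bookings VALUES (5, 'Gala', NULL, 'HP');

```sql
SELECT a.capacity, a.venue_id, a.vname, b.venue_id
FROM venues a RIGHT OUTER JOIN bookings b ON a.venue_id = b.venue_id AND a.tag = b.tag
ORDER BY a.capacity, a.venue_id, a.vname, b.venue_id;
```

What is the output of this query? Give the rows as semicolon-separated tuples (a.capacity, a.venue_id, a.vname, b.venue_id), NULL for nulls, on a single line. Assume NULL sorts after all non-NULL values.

(NULL, NULL, NULL, 1); (NULL, NULL, NULL, 3); (NULL, NULL, NULL, 5); (NULL, NULL, NULL, 5); (NULL, NULL, NULL, 8); (NULL, NULL, NULL, 8); (NULL, NULL, NULL, NULL)

RIGHT JOIN keeps every row from `bookings`; unmatched rows get NULL for `venues`'s columns.
Matching on a.venue_id = b.venue_id AND a.tag = b.tag. A NULL in a compared column never satisfies the condition.
- a[0] venue_id=8, tag=QE → no match.
- a[1] venue_id=9, tag=HP → no match.
- a[2] venue_id=9, tag=HP → no match.
- a[3] venue_id=2, tag=RF → no match.
- a[4] venue_id=6, tag=QE → no match.
- a[5] venue_id=3, tag=HP → no match.
- a[6] venue_id=NULL, tag=RF → no match.
- a[7] venue_id=6, tag=HP → no match.
- 7 row(s) from b found no a partner → padded with NULL.
After projecting and ordering:
a.capacity | a.venue_id | a.vname | b.venue_id
NULL | NULL | NULL | 1
NULL | NULL | NULL | 3
NULL | NULL | NULL | 5
NULL | NULL | NULL | 5
NULL | NULL | NULL | 8
NULL | NULL | NULL | 8
NULL | NULL | NULL | NULL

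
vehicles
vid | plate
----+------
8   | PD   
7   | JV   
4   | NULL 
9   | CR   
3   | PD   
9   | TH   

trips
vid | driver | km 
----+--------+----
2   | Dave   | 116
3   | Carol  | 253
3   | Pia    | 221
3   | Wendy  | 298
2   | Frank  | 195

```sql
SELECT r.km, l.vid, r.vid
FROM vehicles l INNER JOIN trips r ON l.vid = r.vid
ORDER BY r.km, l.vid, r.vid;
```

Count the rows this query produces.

3

INNER JOIN keeps only pairs where the ON condition holds.
Matching on l.vid = r.vid.
Matched pairs: 3.
Total: 3 rows.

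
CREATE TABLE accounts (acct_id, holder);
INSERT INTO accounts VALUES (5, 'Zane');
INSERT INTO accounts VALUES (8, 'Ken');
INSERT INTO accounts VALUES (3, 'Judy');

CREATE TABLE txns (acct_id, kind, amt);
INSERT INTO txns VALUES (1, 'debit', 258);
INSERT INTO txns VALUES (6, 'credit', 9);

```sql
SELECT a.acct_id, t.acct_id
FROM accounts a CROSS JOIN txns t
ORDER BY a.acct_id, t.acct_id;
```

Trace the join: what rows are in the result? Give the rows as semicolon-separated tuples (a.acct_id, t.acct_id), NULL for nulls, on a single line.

(3, 1); (3, 6); (5, 1); (5, 6); (8, 1); (8, 6)

CROSS JOIN pairs every row of `accounts` with every row of `txns`: 3 × 2 = 6 rows.
After projecting and ordering:
a.acct_id | t.acct_id
3 | 1
3 | 6
5 | 1
5 | 6
8 | 1
8 | 6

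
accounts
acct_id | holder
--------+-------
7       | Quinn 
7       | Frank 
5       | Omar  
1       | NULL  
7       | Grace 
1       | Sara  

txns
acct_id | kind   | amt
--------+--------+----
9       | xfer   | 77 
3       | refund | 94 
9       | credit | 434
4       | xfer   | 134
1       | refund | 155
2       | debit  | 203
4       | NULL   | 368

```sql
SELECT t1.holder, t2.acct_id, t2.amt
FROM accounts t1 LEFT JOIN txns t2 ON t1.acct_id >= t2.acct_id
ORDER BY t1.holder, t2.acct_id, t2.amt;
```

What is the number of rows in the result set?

LEFT JOIN keeps every row from `accounts`; unmatched rows get NULL for `txns`'s columns.
Matching on t1.acct_id >= t2.acct_id.
- t1[0] acct_id=7 → 5 match(es) in t2 → 5 row(s).
- t1[1] acct_id=7 → 5 match(es) in t2 → 5 row(s).
- t1[2] acct_id=5 → 5 match(es) in t2 → 5 row(s).
- t1[3] acct_id=1 → 1 match(es) in t2 → 1 row(s).
- t1[4] acct_id=7 → 5 match(es) in t2 → 5 row(s).
- t1[5] acct_id=1 → 1 match(es) in t2 → 1 row(s).
Total: 22 rows.

22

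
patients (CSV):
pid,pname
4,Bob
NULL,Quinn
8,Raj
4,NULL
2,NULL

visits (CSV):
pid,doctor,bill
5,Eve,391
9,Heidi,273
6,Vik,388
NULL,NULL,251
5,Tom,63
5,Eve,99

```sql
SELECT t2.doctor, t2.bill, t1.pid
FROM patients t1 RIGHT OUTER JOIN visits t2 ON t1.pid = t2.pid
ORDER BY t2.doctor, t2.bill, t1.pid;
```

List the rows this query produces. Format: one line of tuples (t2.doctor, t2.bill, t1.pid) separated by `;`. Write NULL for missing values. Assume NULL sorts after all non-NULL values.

RIGHT JOIN keeps every row from `visits`; unmatched rows get NULL for `patients`'s columns.
Matching on t1.pid = t2.pid. A NULL in a compared column never satisfies the condition.
Matched pairs: 0; unmatched t2 rows kept: 6.

(Eve, 99, NULL); (Eve, 391, NULL); (Heidi, 273, NULL); (Tom, 63, NULL); (Vik, 388, NULL); (NULL, 251, NULL)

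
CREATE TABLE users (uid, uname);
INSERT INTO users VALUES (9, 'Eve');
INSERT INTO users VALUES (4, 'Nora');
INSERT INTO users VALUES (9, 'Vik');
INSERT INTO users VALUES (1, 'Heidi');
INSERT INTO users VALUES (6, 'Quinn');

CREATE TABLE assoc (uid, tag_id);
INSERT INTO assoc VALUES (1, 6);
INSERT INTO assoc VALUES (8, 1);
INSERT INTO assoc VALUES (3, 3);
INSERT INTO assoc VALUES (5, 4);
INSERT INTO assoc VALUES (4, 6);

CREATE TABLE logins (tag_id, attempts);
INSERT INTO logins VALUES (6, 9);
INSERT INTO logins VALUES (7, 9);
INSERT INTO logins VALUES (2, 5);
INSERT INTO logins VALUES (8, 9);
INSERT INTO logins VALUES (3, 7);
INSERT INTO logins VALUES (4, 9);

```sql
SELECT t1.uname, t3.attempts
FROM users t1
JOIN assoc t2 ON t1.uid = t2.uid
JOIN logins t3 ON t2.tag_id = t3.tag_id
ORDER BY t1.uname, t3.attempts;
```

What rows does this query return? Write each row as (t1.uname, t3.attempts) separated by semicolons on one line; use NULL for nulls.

(Heidi, 9); (Nora, 9)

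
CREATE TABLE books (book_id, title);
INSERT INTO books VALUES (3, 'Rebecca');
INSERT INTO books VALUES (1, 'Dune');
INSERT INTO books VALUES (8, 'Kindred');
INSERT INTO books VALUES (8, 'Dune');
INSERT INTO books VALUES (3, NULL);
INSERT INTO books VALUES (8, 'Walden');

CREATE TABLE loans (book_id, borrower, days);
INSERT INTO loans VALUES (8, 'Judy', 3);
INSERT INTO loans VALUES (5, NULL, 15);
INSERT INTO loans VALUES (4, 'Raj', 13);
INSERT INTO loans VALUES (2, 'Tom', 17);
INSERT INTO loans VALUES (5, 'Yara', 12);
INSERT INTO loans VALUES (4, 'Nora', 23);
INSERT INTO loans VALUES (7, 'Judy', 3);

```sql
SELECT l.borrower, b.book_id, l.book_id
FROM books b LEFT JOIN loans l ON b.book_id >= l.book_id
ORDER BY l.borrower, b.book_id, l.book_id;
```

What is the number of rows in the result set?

LEFT JOIN keeps every row from `books`; unmatched rows get NULL for `loans`'s columns.
Matching on b.book_id >= l.book_id.
- b (book_id=3) pairs with 1 row(s) of l.
- b (book_id=1) has no partner → padded with NULL.
- b (book_id=8) pairs with 7 row(s) of l.
- b (book_id=8) pairs with 7 row(s) of l.
- b (book_id=3) pairs with 1 row(s) of l.
- b (book_id=8) pairs with 7 row(s) of l.
Total: 23 matched + 1 padded = 24 rows.

24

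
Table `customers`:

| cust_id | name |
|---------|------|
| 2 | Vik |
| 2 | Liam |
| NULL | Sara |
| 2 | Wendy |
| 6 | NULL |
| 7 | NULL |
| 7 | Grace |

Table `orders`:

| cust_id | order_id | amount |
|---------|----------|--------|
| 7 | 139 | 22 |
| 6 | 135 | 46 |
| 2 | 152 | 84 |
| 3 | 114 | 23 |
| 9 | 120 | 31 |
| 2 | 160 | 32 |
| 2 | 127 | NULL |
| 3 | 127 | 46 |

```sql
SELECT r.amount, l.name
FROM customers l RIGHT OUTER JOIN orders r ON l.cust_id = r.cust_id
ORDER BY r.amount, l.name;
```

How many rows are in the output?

15

RIGHT JOIN keeps every row from `orders`; unmatched rows get NULL for `customers`'s columns.
Matching on l.cust_id = r.cust_id. A NULL in a compared column never satisfies the condition.
- l (cust_id=2) pairs with 3 row(s) of r.
- l (cust_id=2) pairs with 3 row(s) of r.
- l (cust_id=NULL) has no partner in r.
- l (cust_id=2) pairs with 3 row(s) of r.
- l (cust_id=6) pairs with 1 row(s) of r.
- l (cust_id=7) pairs with 1 row(s) of r.
- l (cust_id=7) pairs with 1 row(s) of r.
- 3 row(s) from r found no l partner → padded with NULL.
Total: 12 matched + 3 padded = 15 rows.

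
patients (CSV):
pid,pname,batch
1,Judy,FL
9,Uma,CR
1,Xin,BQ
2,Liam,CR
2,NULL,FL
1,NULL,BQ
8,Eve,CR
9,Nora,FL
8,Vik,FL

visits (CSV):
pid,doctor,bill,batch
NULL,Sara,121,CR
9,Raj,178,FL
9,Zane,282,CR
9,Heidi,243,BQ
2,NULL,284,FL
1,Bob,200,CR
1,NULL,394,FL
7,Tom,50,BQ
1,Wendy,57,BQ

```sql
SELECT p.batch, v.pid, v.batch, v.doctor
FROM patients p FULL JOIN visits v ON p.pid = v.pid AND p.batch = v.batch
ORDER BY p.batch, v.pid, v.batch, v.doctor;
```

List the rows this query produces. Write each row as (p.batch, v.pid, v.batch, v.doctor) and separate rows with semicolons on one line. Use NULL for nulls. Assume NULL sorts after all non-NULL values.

(BQ, 1, BQ, Wendy); (BQ, 1, BQ, Wendy); (CR, 9, CR, Zane); (CR, NULL, NULL, NULL); (CR, NULL, NULL, NULL); (FL, 1, FL, NULL); (FL, 2, FL, NULL); (FL, 9, FL, Raj); (FL, NULL, NULL, NULL); (NULL, 1, CR, Bob); (NULL, 7, BQ, Tom); (NULL, 9, BQ, Heidi); (NULL, NULL, CR, Sara)

FULL OUTER JOIN keeps every row from both sides; unmatched rows get NULL for the other side's columns.
Matching on p.pid = v.pid AND p.batch = v.batch. A NULL in a compared column never satisfies the condition.
Matched pairs: 6; unmatched p rows kept: 3; unmatched v rows kept: 4.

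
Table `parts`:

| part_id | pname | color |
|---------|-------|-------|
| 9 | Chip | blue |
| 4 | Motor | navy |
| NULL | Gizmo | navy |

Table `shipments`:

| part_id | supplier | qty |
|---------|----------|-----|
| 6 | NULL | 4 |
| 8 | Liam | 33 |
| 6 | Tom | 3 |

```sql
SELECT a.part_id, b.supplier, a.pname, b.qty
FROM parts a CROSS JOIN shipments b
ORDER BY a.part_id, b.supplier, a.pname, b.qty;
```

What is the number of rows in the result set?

CROSS JOIN pairs every row of `parts` with every row of `shipments`: 3 × 3 = 9 rows.

9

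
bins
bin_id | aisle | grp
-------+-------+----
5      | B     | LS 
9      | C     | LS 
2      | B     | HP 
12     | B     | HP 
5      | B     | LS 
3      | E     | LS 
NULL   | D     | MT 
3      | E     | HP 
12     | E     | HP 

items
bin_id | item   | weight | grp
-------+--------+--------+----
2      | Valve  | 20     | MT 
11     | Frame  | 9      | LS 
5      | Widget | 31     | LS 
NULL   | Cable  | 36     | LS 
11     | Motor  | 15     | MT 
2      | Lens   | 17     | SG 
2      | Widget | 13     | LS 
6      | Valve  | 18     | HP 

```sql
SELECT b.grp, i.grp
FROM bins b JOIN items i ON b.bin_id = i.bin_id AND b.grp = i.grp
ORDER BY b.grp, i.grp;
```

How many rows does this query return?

INNER JOIN keeps only pairs where the ON condition holds.
Matching on b.bin_id = i.bin_id AND b.grp = i.grp. A NULL in a compared column never satisfies the condition.
- bin_id=5, grp=LS: 1 matching i row(s), so 1 row(s) emitted.
- bin_id=9, grp=LS: no matching i row, dropped.
- bin_id=2, grp=HP: no matching i row, dropped.
- bin_id=12, grp=HP: no matching i row, dropped.
- bin_id=5, grp=LS: 1 matching i row(s), so 1 row(s) emitted.
- bin_id=3, grp=LS: no matching i row, dropped.
- bin_id=NULL, grp=MT: no matching i row, dropped.
- bin_id=3, grp=HP: no matching i row, dropped.
- bin_id=12, grp=HP: no matching i row, dropped.
Total: 2 rows.

2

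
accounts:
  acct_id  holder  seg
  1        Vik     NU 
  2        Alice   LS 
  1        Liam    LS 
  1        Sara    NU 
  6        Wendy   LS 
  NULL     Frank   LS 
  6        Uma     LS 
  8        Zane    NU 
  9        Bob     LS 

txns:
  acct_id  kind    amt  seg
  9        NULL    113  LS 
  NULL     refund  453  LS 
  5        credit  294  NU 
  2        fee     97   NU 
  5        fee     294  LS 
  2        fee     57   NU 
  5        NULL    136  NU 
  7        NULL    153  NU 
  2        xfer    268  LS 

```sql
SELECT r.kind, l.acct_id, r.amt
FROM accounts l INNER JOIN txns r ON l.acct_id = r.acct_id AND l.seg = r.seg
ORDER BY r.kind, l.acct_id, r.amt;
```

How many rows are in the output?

2

INNER JOIN keeps only pairs where the ON condition holds.
Matching on l.acct_id = r.acct_id AND l.seg = r.seg. A NULL in a compared column never satisfies the condition.
Matched pairs: 2.
Total: 2 rows.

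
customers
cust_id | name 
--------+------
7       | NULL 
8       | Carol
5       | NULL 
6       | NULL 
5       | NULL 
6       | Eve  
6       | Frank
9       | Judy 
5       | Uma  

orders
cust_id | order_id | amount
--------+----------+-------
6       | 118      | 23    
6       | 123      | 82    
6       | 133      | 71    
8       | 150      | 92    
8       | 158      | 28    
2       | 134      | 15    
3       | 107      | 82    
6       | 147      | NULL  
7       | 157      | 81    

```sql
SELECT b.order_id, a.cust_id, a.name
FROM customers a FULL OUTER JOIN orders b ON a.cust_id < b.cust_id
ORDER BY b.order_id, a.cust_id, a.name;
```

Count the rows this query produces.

FULL OUTER JOIN keeps every row from both sides; unmatched rows get NULL for the other side's columns.
Matching on a.cust_id < b.cust_id.
Matched pairs: 32; unmatched a rows kept: 2; unmatched b rows kept: 2.
Total: 32 matched + 4 padded = 36 rows.

36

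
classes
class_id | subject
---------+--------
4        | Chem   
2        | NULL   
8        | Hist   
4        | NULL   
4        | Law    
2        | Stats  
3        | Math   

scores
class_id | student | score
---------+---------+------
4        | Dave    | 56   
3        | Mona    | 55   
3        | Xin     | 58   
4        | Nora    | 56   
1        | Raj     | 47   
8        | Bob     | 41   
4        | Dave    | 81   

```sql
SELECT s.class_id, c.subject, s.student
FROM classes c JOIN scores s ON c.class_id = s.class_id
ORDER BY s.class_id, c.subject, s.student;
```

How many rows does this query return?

INNER JOIN keeps only pairs where the ON condition holds.
Matching on c.class_id = s.class_id.
- c[0] class_id=4 → 3 match(es) in s → 3 row(s).
- c[1] class_id=2 → no match; dropped.
- c[2] class_id=8 → 1 match(es) in s → 1 row(s).
- c[3] class_id=4 → 3 match(es) in s → 3 row(s).
- c[4] class_id=4 → 3 match(es) in s → 3 row(s).
- c[5] class_id=2 → no match; dropped.
- c[6] class_id=3 → 2 match(es) in s → 2 row(s).
Total: 12 rows.

12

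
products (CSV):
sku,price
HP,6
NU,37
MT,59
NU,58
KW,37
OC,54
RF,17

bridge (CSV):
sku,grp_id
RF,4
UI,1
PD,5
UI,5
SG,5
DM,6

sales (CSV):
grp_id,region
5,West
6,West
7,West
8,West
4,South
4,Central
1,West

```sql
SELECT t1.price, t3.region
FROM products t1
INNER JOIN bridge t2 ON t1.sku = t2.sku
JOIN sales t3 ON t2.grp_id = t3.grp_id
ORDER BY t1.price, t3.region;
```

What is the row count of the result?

2

Step 1 — t1 INNER JOIN t2 on sku → 1 row(s).
Then INNER JOIN `sales t3` on grp_id: keep only rows whose t2.grp_id appears in t3.
Result: 2 row(s).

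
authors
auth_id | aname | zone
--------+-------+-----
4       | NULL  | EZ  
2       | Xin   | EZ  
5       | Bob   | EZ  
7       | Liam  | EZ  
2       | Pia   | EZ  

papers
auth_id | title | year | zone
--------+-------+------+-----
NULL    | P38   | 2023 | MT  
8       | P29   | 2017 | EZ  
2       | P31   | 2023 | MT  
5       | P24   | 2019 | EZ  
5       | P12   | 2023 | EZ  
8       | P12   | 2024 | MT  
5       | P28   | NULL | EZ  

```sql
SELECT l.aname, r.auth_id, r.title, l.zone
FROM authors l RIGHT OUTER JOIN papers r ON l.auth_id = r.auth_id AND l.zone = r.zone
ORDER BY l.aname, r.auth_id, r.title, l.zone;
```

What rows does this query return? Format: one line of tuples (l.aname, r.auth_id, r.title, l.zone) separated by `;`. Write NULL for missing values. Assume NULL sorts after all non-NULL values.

(Bob, 5, P12, EZ); (Bob, 5, P24, EZ); (Bob, 5, P28, EZ); (NULL, 2, P31, NULL); (NULL, 8, P12, NULL); (NULL, 8, P29, NULL); (NULL, NULL, P38, NULL)

RIGHT JOIN keeps every row from `papers`; unmatched rows get NULL for `authors`'s columns.
Matching on l.auth_id = r.auth_id AND l.zone = r.zone. A NULL in a compared column never satisfies the condition.
- l (auth_id=4, zone=EZ) has no partner in r.
- l (auth_id=2, zone=EZ) has no partner in r.
- l (auth_id=5, zone=EZ) pairs with 3 row(s) of r.
- l (auth_id=7, zone=EZ) has no partner in r.
- l (auth_id=2, zone=EZ) has no partner in r.
- plus 4 unmatched r row(s), each kept with NULL l columns.
After projecting and ordering:
l.aname | r.auth_id | r.title | l.zone
Bob | 5 | P12 | EZ
Bob | 5 | P24 | EZ
Bob | 5 | P28 | EZ
NULL | 2 | P31 | NULL
NULL | 8 | P12 | NULL
NULL | 8 | P29 | NULL
NULL | NULL | P38 | NULL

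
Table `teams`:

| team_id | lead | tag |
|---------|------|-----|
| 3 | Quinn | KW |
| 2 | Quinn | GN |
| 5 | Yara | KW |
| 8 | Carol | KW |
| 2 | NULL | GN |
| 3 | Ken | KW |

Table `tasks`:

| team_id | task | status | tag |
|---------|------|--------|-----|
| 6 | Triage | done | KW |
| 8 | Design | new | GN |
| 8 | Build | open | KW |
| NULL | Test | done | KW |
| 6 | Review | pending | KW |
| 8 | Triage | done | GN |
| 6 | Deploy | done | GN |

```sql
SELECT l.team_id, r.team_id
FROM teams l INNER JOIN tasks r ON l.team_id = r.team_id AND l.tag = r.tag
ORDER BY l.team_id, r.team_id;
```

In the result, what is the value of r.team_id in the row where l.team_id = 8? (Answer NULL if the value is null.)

8

INNER JOIN keeps only pairs where the ON condition holds.
Matching on l.team_id = r.team_id AND l.tag = r.tag. A NULL in a compared column never satisfies the condition.
- l[0] team_id=3, tag=KW → no match; dropped.
- l[1] team_id=2, tag=GN → no match; dropped.
- l[2] team_id=5, tag=KW → no match; dropped.
- l[3] team_id=8, tag=KW → 1 match(es) in r → 1 row(s).
- l[4] team_id=2, tag=GN → no match; dropped.
- l[5] team_id=3, tag=KW → no match; dropped.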